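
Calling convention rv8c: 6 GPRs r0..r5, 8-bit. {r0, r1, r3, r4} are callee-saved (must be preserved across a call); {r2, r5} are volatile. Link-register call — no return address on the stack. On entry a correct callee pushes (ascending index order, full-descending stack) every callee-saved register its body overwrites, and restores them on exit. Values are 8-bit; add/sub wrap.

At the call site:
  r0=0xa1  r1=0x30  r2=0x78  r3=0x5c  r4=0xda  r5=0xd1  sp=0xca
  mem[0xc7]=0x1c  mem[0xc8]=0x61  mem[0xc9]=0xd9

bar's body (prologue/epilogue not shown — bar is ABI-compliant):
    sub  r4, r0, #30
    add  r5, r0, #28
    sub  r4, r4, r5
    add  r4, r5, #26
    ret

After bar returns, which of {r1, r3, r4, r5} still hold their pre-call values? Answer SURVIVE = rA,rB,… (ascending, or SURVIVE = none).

prologue: push r4 → mem[0xc9]=0xda, sp=0xc9
body[0] sub  r4, r0, #30 → r4=0x83
body[1] add  r5, r0, #28 → r5=0xbd
body[2] sub  r4, r4, r5 → r4=0xc6
body[3] add  r4, r5, #26 → r4=0xd7
epilogue: pop r4=0xda, sp=0xca
r1: callee-saved, written=False
r3: callee-saved, written=False
r4: callee-saved, written=True
r5: caller-saved, written=True

SURVIVE = r1,r3,r4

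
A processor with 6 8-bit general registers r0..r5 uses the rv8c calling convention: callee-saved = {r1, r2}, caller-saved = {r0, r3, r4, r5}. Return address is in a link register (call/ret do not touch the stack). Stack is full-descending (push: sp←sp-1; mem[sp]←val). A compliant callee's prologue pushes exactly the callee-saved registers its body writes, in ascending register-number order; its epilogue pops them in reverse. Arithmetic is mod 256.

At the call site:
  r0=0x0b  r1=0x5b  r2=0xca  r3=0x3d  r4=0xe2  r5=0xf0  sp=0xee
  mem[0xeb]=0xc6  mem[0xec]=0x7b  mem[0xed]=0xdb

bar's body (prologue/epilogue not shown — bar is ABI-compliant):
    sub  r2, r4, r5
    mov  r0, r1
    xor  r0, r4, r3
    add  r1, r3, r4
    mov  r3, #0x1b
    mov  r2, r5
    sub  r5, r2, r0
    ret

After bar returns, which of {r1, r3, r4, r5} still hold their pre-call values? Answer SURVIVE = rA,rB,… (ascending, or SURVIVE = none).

SURVIVE = r1,r4

prologue: push r1 -> mem[0xed]=0x5b, sp=0xed
prologue: push r2 -> mem[0xec]=0xca, sp=0xec
body[0] sub  r2, r4, r5 -> r2=0xf2
body[1] mov  r0, r1 -> r0=0x5b
body[2] xor  r0, r4, r3 -> r0=0xdf
body[3] add  r1, r3, r4 -> r1=0x1f
body[4] mov  r3, #0x1b -> r3=0x1b
body[5] mov  r2, r5 -> r2=0xf0
body[6] sub  r5, r2, r0 -> r5=0x11
epilogue: pop r2=0xca, sp=0xed
epilogue: pop r1=0x5b, sp=0xee
r1: callee-saved, written=True
r3: caller-saved, written=True
r4: caller-saved, written=False
r5: caller-saved, written=True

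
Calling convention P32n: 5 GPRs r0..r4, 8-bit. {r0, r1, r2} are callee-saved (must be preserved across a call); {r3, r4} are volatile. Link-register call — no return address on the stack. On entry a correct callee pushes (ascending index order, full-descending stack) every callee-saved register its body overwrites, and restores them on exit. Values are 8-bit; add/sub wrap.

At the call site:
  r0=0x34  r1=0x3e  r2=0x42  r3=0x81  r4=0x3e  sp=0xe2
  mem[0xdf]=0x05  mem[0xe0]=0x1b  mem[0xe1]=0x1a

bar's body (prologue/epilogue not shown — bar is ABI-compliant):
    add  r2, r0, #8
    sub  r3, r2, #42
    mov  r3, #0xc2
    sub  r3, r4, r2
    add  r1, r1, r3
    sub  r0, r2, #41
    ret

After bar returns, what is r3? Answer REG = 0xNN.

prologue: push r0 → mem[0xe1]=0x34, sp=0xe1
prologue: push r1 → mem[0xe0]=0x3e, sp=0xe0
prologue: push r2 → mem[0xdf]=0x42, sp=0xdf
body[0] add  r2, r0, #8 → r2=0x3c
body[1] sub  r3, r2, #42 → r3=0x12
body[2] mov  r3, #0xc2 → r3=0xc2
body[3] sub  r3, r4, r2 → r3=0x02
body[4] add  r1, r1, r3 → r1=0x40
body[5] sub  r0, r2, #41 → r0=0x13
epilogue: pop r2=0x42, sp=0xe0
epilogue: pop r1=0x3e, sp=0xe1
epilogue: pop r0=0x34, sp=0xe2
r3 is caller-saved → body value

REG = 0x02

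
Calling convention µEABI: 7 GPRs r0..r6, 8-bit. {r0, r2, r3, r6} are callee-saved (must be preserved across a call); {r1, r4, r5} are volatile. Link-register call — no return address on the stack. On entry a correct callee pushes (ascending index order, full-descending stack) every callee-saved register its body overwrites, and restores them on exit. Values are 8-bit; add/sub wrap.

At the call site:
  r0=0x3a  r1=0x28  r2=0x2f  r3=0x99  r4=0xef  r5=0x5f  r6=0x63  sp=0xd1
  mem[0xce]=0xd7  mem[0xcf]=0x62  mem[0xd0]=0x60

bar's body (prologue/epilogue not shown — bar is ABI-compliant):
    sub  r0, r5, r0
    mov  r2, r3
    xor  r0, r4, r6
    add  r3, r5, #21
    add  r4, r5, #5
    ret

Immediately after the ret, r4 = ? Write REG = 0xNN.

prologue: push r0 → mem[0xd0]=0x3a, sp=0xd0
prologue: push r2 → mem[0xcf]=0x2f, sp=0xcf
prologue: push r3 → mem[0xce]=0x99, sp=0xce
body[0] sub  r0, r5, r0 → r0=0x25
body[1] mov  r2, r3 → r2=0x99
body[2] xor  r0, r4, r6 → r0=0x8c
body[3] add  r3, r5, #21 → r3=0x74
body[4] add  r4, r5, #5 → r4=0x64
epilogue: pop r3=0x99, sp=0xcf
epilogue: pop r2=0x2f, sp=0xd0
epilogue: pop r0=0x3a, sp=0xd1
r4 is caller-saved → body value

REG = 0x64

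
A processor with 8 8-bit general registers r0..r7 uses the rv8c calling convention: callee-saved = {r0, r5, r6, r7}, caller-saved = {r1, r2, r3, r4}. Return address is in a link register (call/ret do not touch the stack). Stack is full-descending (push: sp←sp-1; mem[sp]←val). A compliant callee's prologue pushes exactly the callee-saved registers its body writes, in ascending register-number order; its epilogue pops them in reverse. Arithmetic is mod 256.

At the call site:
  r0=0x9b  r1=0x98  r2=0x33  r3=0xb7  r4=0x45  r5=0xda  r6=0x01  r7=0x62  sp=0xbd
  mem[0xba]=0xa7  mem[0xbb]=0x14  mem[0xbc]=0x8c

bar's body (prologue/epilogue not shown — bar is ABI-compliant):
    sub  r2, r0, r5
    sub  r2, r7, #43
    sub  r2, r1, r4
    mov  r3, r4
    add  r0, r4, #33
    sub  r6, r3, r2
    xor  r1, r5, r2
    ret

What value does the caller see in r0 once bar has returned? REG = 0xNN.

REG = 0x9b

prologue: push r0 → mem[0xbc]=0x9b, sp=0xbc
prologue: push r6 → mem[0xbb]=0x01, sp=0xbb
body[0] sub  r2, r0, r5 → r2=0xc1
body[1] sub  r2, r7, #43 → r2=0x37
body[2] sub  r2, r1, r4 → r2=0x53
body[3] mov  r3, r4 → r3=0x45
body[4] add  r0, r4, #33 → r0=0x66
body[5] sub  r6, r3, r2 → r6=0xf2
body[6] xor  r1, r5, r2 → r1=0x89
epilogue: pop r6=0x01, sp=0xbc
epilogue: pop r0=0x9b, sp=0xbd
r0 is callee-saved → restored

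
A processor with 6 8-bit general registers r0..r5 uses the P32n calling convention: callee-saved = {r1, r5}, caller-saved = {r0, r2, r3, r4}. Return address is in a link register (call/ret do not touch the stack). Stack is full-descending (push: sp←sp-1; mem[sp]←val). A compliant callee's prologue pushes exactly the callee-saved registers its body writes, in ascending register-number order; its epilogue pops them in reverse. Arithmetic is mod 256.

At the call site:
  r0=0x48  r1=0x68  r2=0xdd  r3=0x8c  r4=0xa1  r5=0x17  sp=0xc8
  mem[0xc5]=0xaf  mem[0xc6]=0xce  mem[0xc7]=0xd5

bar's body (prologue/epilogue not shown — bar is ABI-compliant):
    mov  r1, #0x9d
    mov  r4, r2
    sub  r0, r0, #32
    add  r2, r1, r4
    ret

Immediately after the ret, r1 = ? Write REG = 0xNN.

prologue: push r1 -> mem[0xc7]=0x68, sp=0xc7
body[0] mov  r1, #0x9d -> r1=0x9d
body[1] mov  r4, r2 -> r4=0xdd
body[2] sub  r0, r0, #32 -> r0=0x28
body[3] add  r2, r1, r4 -> r2=0x7a
epilogue: pop r1=0x68, sp=0xc8
r1 is callee-saved -> restored

REG = 0x68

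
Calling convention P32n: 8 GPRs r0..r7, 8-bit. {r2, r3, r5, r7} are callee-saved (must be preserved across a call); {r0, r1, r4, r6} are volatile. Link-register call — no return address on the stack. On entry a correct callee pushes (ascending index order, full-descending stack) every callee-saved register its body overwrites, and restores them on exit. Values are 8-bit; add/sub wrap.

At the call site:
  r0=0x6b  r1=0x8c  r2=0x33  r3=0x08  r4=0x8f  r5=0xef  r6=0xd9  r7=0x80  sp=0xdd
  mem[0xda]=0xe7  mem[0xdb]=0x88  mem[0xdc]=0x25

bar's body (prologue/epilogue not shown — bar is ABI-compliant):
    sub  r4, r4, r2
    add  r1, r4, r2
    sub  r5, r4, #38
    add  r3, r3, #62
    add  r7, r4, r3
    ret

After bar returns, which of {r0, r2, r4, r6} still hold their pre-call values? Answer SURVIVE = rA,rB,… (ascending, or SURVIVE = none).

prologue: push r3 -> mem[0xdc]=0x08, sp=0xdc
prologue: push r5 -> mem[0xdb]=0xef, sp=0xdb
prologue: push r7 -> mem[0xda]=0x80, sp=0xda
body[0] sub  r4, r4, r2 -> r4=0x5c
body[1] add  r1, r4, r2 -> r1=0x8f
body[2] sub  r5, r4, #38 -> r5=0x36
body[3] add  r3, r3, #62 -> r3=0x46
body[4] add  r7, r4, r3 -> r7=0xa2
epilogue: pop r7=0x80, sp=0xdb
epilogue: pop r5=0xef, sp=0xdc
epilogue: pop r3=0x08, sp=0xdd
r0: caller-saved, written=False
r2: callee-saved, written=False
r4: caller-saved, written=True
r6: caller-saved, written=False

SURVIVE = r0,r2,r6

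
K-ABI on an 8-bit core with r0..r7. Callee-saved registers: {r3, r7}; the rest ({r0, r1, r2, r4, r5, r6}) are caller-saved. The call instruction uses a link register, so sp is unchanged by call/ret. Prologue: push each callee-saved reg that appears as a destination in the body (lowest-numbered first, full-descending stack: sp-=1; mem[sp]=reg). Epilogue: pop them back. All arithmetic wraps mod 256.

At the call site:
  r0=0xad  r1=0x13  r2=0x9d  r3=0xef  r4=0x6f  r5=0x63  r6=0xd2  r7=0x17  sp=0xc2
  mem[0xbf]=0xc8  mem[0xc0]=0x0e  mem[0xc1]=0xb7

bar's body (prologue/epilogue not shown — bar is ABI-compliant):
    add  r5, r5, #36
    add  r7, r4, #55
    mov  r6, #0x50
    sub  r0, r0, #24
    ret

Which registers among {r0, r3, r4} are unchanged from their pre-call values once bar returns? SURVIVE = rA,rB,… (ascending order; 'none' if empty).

SURVIVE = r3,r4

prologue: push r7 → mem[0xc1]=0x17, sp=0xc1
body[0] add  r5, r5, #36 → r5=0x87
body[1] add  r7, r4, #55 → r7=0xa6
body[2] mov  r6, #0x50 → r6=0x50
body[3] sub  r0, r0, #24 → r0=0x95
epilogue: pop r7=0x17, sp=0xc2
r0: caller-saved, written=True
r3: callee-saved, written=False
r4: caller-saved, written=False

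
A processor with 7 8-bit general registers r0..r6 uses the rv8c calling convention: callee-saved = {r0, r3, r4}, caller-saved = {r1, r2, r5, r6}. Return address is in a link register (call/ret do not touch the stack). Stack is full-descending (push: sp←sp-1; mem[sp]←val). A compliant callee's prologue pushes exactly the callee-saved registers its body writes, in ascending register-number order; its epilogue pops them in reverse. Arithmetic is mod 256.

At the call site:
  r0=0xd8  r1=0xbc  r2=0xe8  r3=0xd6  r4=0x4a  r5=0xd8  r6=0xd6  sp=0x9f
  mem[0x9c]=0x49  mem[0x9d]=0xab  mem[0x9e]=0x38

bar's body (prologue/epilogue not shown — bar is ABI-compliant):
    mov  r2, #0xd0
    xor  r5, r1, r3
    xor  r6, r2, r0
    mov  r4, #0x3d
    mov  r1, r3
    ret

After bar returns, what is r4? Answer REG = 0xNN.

REG = 0x4a

prologue: push r4 -> mem[0x9e]=0x4a, sp=0x9e
body[0] mov  r2, #0xd0 -> r2=0xd0
body[1] xor  r5, r1, r3 -> r5=0x6a
body[2] xor  r6, r2, r0 -> r6=0x08
body[3] mov  r4, #0x3d -> r4=0x3d
body[4] mov  r1, r3 -> r1=0xd6
epilogue: pop r4=0x4a, sp=0x9f
r4 is callee-saved -> restored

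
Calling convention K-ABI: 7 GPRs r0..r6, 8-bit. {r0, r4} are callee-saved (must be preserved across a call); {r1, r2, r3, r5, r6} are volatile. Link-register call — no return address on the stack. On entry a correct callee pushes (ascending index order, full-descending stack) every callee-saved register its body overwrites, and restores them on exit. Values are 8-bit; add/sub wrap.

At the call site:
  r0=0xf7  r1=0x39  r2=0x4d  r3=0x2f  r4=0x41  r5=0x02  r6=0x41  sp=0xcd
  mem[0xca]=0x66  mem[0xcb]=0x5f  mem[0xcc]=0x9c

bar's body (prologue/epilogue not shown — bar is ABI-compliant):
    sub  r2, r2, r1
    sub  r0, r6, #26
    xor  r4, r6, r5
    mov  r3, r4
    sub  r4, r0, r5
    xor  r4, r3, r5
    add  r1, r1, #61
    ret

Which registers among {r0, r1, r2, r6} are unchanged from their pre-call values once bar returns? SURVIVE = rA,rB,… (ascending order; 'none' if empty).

prologue: push r0 → mem[0xcc]=0xf7, sp=0xcc
prologue: push r4 → mem[0xcb]=0x41, sp=0xcb
body[0] sub  r2, r2, r1 → r2=0x14
body[1] sub  r0, r6, #26 → r0=0x27
body[2] xor  r4, r6, r5 → r4=0x43
body[3] mov  r3, r4 → r3=0x43
body[4] sub  r4, r0, r5 → r4=0x25
body[5] xor  r4, r3, r5 → r4=0x41
body[6] add  r1, r1, #61 → r1=0x76
epilogue: pop r4=0x41, sp=0xcc
epilogue: pop r0=0xf7, sp=0xcd
r0: callee-saved, written=True
r1: caller-saved, written=True
r2: caller-saved, written=True
r6: caller-saved, written=False

SURVIVE = r0,r6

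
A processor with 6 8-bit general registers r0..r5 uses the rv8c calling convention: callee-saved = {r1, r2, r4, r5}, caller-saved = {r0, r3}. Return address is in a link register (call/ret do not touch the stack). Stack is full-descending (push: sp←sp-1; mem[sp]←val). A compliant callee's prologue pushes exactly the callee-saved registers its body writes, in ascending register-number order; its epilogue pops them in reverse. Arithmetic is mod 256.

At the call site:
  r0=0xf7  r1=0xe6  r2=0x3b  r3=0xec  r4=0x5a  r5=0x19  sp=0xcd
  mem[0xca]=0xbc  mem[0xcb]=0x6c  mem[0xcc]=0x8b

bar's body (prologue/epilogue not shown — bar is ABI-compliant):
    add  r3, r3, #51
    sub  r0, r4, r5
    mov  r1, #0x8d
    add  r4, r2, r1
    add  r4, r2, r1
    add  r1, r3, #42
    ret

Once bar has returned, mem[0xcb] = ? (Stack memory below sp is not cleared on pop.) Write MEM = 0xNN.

MEM = 0x5a

prologue: push r1 -> mem[0xcc]=0xe6, sp=0xcc
prologue: push r4 -> mem[0xcb]=0x5a, sp=0xcb
body[0] add  r3, r3, #51 -> r3=0x1f
body[1] sub  r0, r4, r5 -> r0=0x41
body[2] mov  r1, #0x8d -> r1=0x8d
body[3] add  r4, r2, r1 -> r4=0xc8
body[4] add  r4, r2, r1 -> r4=0xc8
body[5] add  r1, r3, #42 -> r1=0x49
epilogue: pop r4=0x5a, sp=0xcc
epilogue: pop r1=0xe6, sp=0xcd
prologue pushed ['r1', 'r4'] at ['0xcc', '0xcb']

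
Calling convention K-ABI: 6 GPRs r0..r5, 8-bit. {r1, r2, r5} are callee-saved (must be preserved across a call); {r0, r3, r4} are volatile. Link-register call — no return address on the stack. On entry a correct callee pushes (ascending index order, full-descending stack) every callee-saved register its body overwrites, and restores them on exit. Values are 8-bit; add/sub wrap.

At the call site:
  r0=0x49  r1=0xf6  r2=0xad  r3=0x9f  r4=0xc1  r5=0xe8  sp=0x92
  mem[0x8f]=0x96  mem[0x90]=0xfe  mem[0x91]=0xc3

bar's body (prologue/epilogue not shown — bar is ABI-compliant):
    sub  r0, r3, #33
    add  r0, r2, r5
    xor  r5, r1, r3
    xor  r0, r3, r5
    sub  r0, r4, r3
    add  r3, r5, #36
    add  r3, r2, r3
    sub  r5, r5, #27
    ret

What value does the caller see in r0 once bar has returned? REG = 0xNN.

prologue: push r5 -> mem[0x91]=0xe8, sp=0x91
body[0] sub  r0, r3, #33 -> r0=0x7e
body[1] add  r0, r2, r5 -> r0=0x95
body[2] xor  r5, r1, r3 -> r5=0x69
body[3] xor  r0, r3, r5 -> r0=0xf6
body[4] sub  r0, r4, r3 -> r0=0x22
body[5] add  r3, r5, #36 -> r3=0x8d
body[6] add  r3, r2, r3 -> r3=0x3a
body[7] sub  r5, r5, #27 -> r5=0x4e
epilogue: pop r5=0xe8, sp=0x92
r0 is caller-saved -> body value

REG = 0x22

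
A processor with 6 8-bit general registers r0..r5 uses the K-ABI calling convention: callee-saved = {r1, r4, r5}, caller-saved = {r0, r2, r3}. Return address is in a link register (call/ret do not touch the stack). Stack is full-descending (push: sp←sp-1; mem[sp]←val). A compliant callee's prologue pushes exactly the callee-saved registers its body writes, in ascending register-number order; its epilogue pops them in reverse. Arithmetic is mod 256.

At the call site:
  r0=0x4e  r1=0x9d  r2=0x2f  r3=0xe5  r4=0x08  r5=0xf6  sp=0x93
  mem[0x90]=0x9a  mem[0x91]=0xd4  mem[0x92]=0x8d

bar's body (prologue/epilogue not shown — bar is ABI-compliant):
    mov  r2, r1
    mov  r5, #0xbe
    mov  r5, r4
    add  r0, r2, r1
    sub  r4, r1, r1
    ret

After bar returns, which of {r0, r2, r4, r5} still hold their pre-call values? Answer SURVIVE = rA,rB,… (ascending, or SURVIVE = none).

prologue: push r4 -> mem[0x92]=0x08, sp=0x92
prologue: push r5 -> mem[0x91]=0xf6, sp=0x91
body[0] mov  r2, r1 -> r2=0x9d
body[1] mov  r5, #0xbe -> r5=0xbe
body[2] mov  r5, r4 -> r5=0x08
body[3] add  r0, r2, r1 -> r0=0x3a
body[4] sub  r4, r1, r1 -> r4=0x00
epilogue: pop r5=0xf6, sp=0x92
epilogue: pop r4=0x08, sp=0x93
r0: caller-saved, written=True
r2: caller-saved, written=True
r4: callee-saved, written=True
r5: callee-saved, written=True

SURVIVE = r4,r5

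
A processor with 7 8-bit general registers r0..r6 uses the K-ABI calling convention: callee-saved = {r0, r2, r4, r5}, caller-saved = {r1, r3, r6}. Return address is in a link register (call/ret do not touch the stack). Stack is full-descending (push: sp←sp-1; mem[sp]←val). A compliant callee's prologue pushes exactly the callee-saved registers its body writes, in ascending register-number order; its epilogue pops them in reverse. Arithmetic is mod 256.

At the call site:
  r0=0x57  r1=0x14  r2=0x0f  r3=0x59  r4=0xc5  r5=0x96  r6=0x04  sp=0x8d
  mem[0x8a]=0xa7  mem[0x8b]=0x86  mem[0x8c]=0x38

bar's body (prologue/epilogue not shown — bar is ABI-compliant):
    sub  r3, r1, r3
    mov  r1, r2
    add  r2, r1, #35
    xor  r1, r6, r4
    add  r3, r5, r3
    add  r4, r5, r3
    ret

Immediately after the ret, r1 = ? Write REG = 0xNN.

prologue: push r2 -> mem[0x8c]=0x0f, sp=0x8c
prologue: push r4 -> mem[0x8b]=0xc5, sp=0x8b
body[0] sub  r3, r1, r3 -> r3=0xbb
body[1] mov  r1, r2 -> r1=0x0f
body[2] add  r2, r1, #35 -> r2=0x32
body[3] xor  r1, r6, r4 -> r1=0xc1
body[4] add  r3, r5, r3 -> r3=0x51
body[5] add  r4, r5, r3 -> r4=0xe7
epilogue: pop r4=0xc5, sp=0x8c
epilogue: pop r2=0x0f, sp=0x8d
r1 is caller-saved -> body value

REG = 0xc1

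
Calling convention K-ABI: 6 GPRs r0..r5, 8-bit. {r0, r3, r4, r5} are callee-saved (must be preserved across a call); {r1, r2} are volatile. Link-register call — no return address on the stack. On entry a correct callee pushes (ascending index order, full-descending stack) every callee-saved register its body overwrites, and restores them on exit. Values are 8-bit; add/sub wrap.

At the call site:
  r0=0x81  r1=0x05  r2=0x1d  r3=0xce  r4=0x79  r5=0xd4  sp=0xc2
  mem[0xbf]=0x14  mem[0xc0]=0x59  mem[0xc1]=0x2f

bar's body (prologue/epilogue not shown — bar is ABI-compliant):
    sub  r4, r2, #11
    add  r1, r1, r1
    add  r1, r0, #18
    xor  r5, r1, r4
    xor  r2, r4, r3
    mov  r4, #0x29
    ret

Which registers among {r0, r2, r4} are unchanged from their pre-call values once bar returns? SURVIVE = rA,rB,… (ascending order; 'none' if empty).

SURVIVE = r0,r4

prologue: push r4 -> mem[0xc1]=0x79, sp=0xc1
prologue: push r5 -> mem[0xc0]=0xd4, sp=0xc0
body[0] sub  r4, r2, #11 -> r4=0x12
body[1] add  r1, r1, r1 -> r1=0x0a
body[2] add  r1, r0, #18 -> r1=0x93
body[3] xor  r5, r1, r4 -> r5=0x81
body[4] xor  r2, r4, r3 -> r2=0xdc
body[5] mov  r4, #0x29 -> r4=0x29
epilogue: pop r5=0xd4, sp=0xc1
epilogue: pop r4=0x79, sp=0xc2
r0: callee-saved, written=False
r2: caller-saved, written=True
r4: callee-saved, written=True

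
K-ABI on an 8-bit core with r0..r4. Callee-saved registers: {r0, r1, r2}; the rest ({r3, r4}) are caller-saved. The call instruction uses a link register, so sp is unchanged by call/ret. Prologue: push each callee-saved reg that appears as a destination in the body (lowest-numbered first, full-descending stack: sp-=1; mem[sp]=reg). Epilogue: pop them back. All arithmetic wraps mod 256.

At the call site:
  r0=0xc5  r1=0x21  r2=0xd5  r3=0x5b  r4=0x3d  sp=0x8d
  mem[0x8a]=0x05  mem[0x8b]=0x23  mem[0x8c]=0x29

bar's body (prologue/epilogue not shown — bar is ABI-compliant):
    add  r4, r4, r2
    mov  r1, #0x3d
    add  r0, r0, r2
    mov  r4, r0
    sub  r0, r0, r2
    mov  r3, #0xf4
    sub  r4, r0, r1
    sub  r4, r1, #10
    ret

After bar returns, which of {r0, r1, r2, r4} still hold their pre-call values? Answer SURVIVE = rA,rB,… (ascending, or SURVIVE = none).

SURVIVE = r0,r1,r2

prologue: push r0 → mem[0x8c]=0xc5, sp=0x8c
prologue: push r1 → mem[0x8b]=0x21, sp=0x8b
body[0] add  r4, r4, r2 → r4=0x12
body[1] mov  r1, #0x3d → r1=0x3d
body[2] add  r0, r0, r2 → r0=0x9a
body[3] mov  r4, r0 → r4=0x9a
body[4] sub  r0, r0, r2 → r0=0xc5
body[5] mov  r3, #0xf4 → r3=0xf4
body[6] sub  r4, r0, r1 → r4=0x88
body[7] sub  r4, r1, #10 → r4=0x33
epilogue: pop r1=0x21, sp=0x8c
epilogue: pop r0=0xc5, sp=0x8d
r0: callee-saved, written=True
r1: callee-saved, written=True
r2: callee-saved, written=False
r4: caller-saved, written=True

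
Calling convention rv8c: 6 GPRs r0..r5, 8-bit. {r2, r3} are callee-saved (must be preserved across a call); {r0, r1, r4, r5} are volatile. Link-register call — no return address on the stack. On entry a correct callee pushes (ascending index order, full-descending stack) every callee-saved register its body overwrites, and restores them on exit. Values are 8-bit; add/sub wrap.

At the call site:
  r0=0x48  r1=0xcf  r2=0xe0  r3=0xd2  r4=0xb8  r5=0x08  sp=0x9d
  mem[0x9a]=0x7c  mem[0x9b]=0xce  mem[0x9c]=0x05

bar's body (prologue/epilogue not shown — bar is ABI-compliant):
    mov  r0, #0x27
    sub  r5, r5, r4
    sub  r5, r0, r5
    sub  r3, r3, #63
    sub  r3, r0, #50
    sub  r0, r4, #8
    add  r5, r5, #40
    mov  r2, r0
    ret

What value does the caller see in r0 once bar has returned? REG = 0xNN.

REG = 0xb0

prologue: push r2 → mem[0x9c]=0xe0, sp=0x9c
prologue: push r3 → mem[0x9b]=0xd2, sp=0x9b
body[0] mov  r0, #0x27 → r0=0x27
body[1] sub  r5, r5, r4 → r5=0x50
body[2] sub  r5, r0, r5 → r5=0xd7
body[3] sub  r3, r3, #63 → r3=0x93
body[4] sub  r3, r0, #50 → r3=0xf5
body[5] sub  r0, r4, #8 → r0=0xb0
body[6] add  r5, r5, #40 → r5=0xff
body[7] mov  r2, r0 → r2=0xb0
epilogue: pop r3=0xd2, sp=0x9c
epilogue: pop r2=0xe0, sp=0x9d
r0 is caller-saved → body value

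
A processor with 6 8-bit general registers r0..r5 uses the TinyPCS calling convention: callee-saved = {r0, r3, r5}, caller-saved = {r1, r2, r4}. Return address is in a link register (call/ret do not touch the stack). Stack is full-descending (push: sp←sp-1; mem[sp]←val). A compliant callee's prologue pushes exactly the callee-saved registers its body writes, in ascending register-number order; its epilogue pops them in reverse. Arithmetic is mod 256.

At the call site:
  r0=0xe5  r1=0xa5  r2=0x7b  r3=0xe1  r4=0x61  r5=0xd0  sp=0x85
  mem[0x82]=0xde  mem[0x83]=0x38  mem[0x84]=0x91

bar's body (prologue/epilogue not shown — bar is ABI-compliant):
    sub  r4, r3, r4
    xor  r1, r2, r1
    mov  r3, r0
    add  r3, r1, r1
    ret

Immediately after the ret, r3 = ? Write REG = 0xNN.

REG = 0xe1

prologue: push r3 → mem[0x84]=0xe1, sp=0x84
body[0] sub  r4, r3, r4 → r4=0x80
body[1] xor  r1, r2, r1 → r1=0xde
body[2] mov  r3, r0 → r3=0xe5
body[3] add  r3, r1, r1 → r3=0xbc
epilogue: pop r3=0xe1, sp=0x85
r3 is callee-saved → restored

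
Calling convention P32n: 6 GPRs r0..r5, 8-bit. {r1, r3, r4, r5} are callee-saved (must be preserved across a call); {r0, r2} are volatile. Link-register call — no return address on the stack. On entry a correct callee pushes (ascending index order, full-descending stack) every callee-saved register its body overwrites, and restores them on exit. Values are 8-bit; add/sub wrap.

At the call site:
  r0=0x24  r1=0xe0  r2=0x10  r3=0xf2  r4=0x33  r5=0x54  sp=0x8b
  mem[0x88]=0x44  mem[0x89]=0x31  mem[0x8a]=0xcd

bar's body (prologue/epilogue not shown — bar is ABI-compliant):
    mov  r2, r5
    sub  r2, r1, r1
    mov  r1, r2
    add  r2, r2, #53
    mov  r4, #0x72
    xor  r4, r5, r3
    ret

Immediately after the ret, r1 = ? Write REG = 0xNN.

REG = 0xe0

prologue: push r1 → mem[0x8a]=0xe0, sp=0x8a
prologue: push r4 → mem[0x89]=0x33, sp=0x89
body[0] mov  r2, r5 → r2=0x54
body[1] sub  r2, r1, r1 → r2=0x00
body[2] mov  r1, r2 → r1=0x00
body[3] add  r2, r2, #53 → r2=0x35
body[4] mov  r4, #0x72 → r4=0x72
body[5] xor  r4, r5, r3 → r4=0xa6
epilogue: pop r4=0x33, sp=0x8a
epilogue: pop r1=0xe0, sp=0x8b
r1 is callee-saved → restored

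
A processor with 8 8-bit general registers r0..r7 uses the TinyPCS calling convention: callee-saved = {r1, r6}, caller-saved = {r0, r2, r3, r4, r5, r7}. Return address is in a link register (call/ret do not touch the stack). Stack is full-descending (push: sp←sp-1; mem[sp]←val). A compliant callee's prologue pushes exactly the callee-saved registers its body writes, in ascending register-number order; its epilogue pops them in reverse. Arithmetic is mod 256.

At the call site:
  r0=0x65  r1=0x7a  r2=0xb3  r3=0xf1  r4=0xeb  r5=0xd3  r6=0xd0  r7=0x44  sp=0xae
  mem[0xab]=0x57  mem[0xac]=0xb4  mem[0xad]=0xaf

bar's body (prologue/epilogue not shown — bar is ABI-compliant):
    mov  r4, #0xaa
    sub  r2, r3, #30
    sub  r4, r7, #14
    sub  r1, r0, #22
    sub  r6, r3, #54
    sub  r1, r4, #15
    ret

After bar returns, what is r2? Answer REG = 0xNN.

prologue: push r1 -> mem[0xad]=0x7a, sp=0xad
prologue: push r6 -> mem[0xac]=0xd0, sp=0xac
body[0] mov  r4, #0xaa -> r4=0xaa
body[1] sub  r2, r3, #30 -> r2=0xd3
body[2] sub  r4, r7, #14 -> r4=0x36
body[3] sub  r1, r0, #22 -> r1=0x4f
body[4] sub  r6, r3, #54 -> r6=0xbb
body[5] sub  r1, r4, #15 -> r1=0x27
epilogue: pop r6=0xd0, sp=0xad
epilogue: pop r1=0x7a, sp=0xae
r2 is caller-saved -> body value

REG = 0xd3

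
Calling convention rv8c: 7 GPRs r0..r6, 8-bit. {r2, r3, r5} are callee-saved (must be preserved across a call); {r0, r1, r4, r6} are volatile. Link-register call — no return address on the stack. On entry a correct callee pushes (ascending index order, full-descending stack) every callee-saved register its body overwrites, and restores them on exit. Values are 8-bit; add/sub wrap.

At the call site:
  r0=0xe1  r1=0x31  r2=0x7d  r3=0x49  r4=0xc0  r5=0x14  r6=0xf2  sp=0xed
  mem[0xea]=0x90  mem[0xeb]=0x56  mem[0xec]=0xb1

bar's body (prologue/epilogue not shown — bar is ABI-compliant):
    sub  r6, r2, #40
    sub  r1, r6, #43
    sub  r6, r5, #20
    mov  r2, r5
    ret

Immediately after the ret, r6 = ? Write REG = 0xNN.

REG = 0x00

prologue: push r2 → mem[0xec]=0x7d, sp=0xec
body[0] sub  r6, r2, #40 → r6=0x55
body[1] sub  r1, r6, #43 → r1=0x2a
body[2] sub  r6, r5, #20 → r6=0x00
body[3] mov  r2, r5 → r2=0x14
epilogue: pop r2=0x7d, sp=0xed
r6 is caller-saved → body value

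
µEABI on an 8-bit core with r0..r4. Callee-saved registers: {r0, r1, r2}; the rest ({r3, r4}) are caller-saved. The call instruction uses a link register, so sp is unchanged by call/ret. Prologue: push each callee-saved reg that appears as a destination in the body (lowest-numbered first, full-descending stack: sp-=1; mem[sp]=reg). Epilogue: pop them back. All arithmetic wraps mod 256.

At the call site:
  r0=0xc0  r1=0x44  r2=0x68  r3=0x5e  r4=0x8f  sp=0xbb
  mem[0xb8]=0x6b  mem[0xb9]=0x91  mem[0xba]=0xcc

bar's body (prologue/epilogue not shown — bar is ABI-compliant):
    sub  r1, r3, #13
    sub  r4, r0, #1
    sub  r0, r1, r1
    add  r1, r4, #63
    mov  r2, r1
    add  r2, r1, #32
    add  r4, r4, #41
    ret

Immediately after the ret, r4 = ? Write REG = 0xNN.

REG = 0xe8

prologue: push r0 -> mem[0xba]=0xc0, sp=0xba
prologue: push r1 -> mem[0xb9]=0x44, sp=0xb9
prologue: push r2 -> mem[0xb8]=0x68, sp=0xb8
body[0] sub  r1, r3, #13 -> r1=0x51
body[1] sub  r4, r0, #1 -> r4=0xbf
body[2] sub  r0, r1, r1 -> r0=0x00
body[3] add  r1, r4, #63 -> r1=0xfe
body[4] mov  r2, r1 -> r2=0xfe
body[5] add  r2, r1, #32 -> r2=0x1e
body[6] add  r4, r4, #41 -> r4=0xe8
epilogue: pop r2=0x68, sp=0xb9
epilogue: pop r1=0x44, sp=0xba
epilogue: pop r0=0xc0, sp=0xbb
r4 is caller-saved -> body value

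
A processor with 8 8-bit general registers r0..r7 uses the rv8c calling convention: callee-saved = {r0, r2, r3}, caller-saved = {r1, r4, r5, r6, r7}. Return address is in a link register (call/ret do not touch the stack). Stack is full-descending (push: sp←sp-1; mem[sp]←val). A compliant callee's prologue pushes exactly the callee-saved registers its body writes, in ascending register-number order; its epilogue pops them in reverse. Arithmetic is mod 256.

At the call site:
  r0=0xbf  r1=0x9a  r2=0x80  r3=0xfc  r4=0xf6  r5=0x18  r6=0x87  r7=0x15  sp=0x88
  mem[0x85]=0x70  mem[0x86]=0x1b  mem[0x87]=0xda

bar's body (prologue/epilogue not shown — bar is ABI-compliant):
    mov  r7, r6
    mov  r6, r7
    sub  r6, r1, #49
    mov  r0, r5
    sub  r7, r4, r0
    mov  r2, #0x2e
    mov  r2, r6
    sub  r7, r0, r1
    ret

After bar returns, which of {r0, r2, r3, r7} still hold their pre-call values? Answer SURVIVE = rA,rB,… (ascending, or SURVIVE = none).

prologue: push r0 -> mem[0x87]=0xbf, sp=0x87
prologue: push r2 -> mem[0x86]=0x80, sp=0x86
body[0] mov  r7, r6 -> r7=0x87
body[1] mov  r6, r7 -> r6=0x87
body[2] sub  r6, r1, #49 -> r6=0x69
body[3] mov  r0, r5 -> r0=0x18
body[4] sub  r7, r4, r0 -> r7=0xde
body[5] mov  r2, #0x2e -> r2=0x2e
body[6] mov  r2, r6 -> r2=0x69
body[7] sub  r7, r0, r1 -> r7=0x7e
epilogue: pop r2=0x80, sp=0x87
epilogue: pop r0=0xbf, sp=0x88
r0: callee-saved, written=True
r2: callee-saved, written=True
r3: callee-saved, written=False
r7: caller-saved, written=True

SURVIVE = r0,r2,r3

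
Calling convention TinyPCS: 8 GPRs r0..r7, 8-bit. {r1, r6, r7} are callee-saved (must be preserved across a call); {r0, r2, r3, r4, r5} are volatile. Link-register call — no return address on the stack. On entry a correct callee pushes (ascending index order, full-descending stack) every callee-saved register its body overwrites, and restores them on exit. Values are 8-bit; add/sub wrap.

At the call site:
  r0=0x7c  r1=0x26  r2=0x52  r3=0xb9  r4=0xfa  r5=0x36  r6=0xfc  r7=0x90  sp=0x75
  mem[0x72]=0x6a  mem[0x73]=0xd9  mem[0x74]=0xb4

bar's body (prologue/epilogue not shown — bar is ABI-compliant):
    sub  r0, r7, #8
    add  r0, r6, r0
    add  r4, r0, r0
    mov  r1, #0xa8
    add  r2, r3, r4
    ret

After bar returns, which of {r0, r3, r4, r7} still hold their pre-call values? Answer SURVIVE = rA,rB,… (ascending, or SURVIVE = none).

prologue: push r1 → mem[0x74]=0x26, sp=0x74
body[0] sub  r0, r7, #8 → r0=0x88
body[1] add  r0, r6, r0 → r0=0x84
body[2] add  r4, r0, r0 → r4=0x08
body[3] mov  r1, #0xa8 → r1=0xa8
body[4] add  r2, r3, r4 → r2=0xc1
epilogue: pop r1=0x26, sp=0x75
r0: caller-saved, written=True
r3: caller-saved, written=False
r4: caller-saved, written=True
r7: callee-saved, written=False

SURVIVE = r3,r7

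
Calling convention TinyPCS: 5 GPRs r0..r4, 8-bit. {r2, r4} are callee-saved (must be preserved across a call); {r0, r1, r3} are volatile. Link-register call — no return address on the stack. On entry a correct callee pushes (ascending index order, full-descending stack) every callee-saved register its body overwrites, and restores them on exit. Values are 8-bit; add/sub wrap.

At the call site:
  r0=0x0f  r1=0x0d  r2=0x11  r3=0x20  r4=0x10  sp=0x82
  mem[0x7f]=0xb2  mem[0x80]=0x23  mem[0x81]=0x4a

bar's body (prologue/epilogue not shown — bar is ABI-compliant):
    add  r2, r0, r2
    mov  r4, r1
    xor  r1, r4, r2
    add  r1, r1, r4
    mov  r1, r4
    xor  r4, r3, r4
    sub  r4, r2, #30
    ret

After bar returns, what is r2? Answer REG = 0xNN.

prologue: push r2 -> mem[0x81]=0x11, sp=0x81
prologue: push r4 -> mem[0x80]=0x10, sp=0x80
body[0] add  r2, r0, r2 -> r2=0x20
body[1] mov  r4, r1 -> r4=0x0d
body[2] xor  r1, r4, r2 -> r1=0x2d
body[3] add  r1, r1, r4 -> r1=0x3a
body[4] mov  r1, r4 -> r1=0x0d
body[5] xor  r4, r3, r4 -> r4=0x2d
body[6] sub  r4, r2, #30 -> r4=0x02
epilogue: pop r4=0x10, sp=0x81
epilogue: pop r2=0x11, sp=0x82
r2 is callee-saved -> restored

REG = 0x11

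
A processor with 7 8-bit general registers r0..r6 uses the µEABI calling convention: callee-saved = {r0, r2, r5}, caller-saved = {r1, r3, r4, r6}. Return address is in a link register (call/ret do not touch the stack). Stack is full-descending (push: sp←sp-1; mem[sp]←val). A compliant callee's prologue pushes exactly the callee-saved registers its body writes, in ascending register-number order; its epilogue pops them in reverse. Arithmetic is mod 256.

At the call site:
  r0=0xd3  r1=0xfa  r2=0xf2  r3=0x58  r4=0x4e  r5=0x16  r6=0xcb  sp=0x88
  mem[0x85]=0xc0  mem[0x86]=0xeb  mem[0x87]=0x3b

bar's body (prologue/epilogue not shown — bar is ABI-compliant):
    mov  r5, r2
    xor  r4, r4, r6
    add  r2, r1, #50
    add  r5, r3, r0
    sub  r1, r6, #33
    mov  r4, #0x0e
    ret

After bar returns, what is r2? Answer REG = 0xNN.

REG = 0xf2

prologue: push r2 → mem[0x87]=0xf2, sp=0x87
prologue: push r5 → mem[0x86]=0x16, sp=0x86
body[0] mov  r5, r2 → r5=0xf2
body[1] xor  r4, r4, r6 → r4=0x85
body[2] add  r2, r1, #50 → r2=0x2c
body[3] add  r5, r3, r0 → r5=0x2b
body[4] sub  r1, r6, #33 → r1=0xaa
body[5] mov  r4, #0x0e → r4=0x0e
epilogue: pop r5=0x16, sp=0x87
epilogue: pop r2=0xf2, sp=0x88
r2 is callee-saved → restored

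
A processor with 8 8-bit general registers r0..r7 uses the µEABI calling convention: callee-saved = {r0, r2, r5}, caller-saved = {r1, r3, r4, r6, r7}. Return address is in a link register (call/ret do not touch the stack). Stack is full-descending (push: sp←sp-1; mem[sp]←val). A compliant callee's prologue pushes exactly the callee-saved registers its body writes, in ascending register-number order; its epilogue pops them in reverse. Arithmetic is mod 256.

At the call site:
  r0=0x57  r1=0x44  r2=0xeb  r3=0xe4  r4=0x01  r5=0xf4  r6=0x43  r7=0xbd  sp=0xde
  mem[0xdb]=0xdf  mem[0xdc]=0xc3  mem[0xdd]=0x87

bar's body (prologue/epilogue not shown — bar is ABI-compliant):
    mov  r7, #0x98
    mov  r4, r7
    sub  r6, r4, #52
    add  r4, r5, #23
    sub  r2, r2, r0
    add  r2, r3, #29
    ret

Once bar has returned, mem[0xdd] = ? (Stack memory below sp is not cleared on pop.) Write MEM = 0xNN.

MEM = 0xeb

prologue: push r2 → mem[0xdd]=0xeb, sp=0xdd
body[0] mov  r7, #0x98 → r7=0x98
body[1] mov  r4, r7 → r4=0x98
body[2] sub  r6, r4, #52 → r6=0x64
body[3] add  r4, r5, #23 → r4=0x0b
body[4] sub  r2, r2, r0 → r2=0x94
body[5] add  r2, r3, #29 → r2=0x01
epilogue: pop r2=0xeb, sp=0xde
prologue pushed ['r2'] at ['0xdd']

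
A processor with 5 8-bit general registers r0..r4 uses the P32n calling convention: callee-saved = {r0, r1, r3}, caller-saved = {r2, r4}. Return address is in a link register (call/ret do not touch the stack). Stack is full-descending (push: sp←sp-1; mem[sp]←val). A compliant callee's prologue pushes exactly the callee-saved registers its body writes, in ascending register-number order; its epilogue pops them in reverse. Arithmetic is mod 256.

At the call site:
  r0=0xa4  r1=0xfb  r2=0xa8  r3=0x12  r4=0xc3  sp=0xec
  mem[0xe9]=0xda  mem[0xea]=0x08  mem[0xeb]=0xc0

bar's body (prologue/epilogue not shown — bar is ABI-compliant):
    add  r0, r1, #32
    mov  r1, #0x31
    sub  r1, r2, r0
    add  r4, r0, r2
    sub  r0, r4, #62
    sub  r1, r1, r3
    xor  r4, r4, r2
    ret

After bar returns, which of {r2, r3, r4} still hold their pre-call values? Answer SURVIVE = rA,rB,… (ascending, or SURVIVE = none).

SURVIVE = r2,r3

prologue: push r0 → mem[0xeb]=0xa4, sp=0xeb
prologue: push r1 → mem[0xea]=0xfb, sp=0xea
body[0] add  r0, r1, #32 → r0=0x1b
body[1] mov  r1, #0x31 → r1=0x31
body[2] sub  r1, r2, r0 → r1=0x8d
body[3] add  r4, r0, r2 → r4=0xc3
body[4] sub  r0, r4, #62 → r0=0x85
body[5] sub  r1, r1, r3 → r1=0x7b
body[6] xor  r4, r4, r2 → r4=0x6b
epilogue: pop r1=0xfb, sp=0xeb
epilogue: pop r0=0xa4, sp=0xec
r2: caller-saved, written=False
r3: callee-saved, written=False
r4: caller-saved, written=True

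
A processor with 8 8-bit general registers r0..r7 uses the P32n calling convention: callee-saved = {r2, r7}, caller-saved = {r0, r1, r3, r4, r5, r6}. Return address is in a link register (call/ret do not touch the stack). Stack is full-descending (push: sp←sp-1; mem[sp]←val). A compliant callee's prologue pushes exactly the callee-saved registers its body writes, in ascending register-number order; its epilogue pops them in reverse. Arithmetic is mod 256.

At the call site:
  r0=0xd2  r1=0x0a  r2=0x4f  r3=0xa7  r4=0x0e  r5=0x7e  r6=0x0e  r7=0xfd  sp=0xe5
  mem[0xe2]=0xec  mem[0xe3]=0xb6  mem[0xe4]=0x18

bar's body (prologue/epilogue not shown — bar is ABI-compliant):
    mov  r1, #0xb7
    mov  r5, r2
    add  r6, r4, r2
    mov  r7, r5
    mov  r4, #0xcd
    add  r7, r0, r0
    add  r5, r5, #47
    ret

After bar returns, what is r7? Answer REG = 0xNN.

prologue: push r7 -> mem[0xe4]=0xfd, sp=0xe4
body[0] mov  r1, #0xb7 -> r1=0xb7
body[1] mov  r5, r2 -> r5=0x4f
body[2] add  r6, r4, r2 -> r6=0x5d
body[3] mov  r7, r5 -> r7=0x4f
body[4] mov  r4, #0xcd -> r4=0xcd
body[5] add  r7, r0, r0 -> r7=0xa4
body[6] add  r5, r5, #47 -> r5=0x7e
epilogue: pop r7=0xfd, sp=0xe5
r7 is callee-saved -> restored

REG = 0xfd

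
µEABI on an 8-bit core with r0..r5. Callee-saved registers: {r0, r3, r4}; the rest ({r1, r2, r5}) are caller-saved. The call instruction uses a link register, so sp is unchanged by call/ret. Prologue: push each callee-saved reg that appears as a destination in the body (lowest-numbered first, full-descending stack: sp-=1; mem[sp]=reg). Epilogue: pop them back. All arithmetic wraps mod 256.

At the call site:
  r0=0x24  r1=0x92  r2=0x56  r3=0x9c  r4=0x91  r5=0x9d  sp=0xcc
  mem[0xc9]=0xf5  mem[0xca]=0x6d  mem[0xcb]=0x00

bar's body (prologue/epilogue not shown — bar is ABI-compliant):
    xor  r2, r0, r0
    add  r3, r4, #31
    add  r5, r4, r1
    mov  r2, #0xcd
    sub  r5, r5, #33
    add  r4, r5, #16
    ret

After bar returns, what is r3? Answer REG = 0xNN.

REG = 0x9c

prologue: push r3 → mem[0xcb]=0x9c, sp=0xcb
prologue: push r4 → mem[0xca]=0x91, sp=0xca
body[0] xor  r2, r0, r0 → r2=0x00
body[1] add  r3, r4, #31 → r3=0xb0
body[2] add  r5, r4, r1 → r5=0x23
body[3] mov  r2, #0xcd → r2=0xcd
body[4] sub  r5, r5, #33 → r5=0x02
body[5] add  r4, r5, #16 → r4=0x12
epilogue: pop r4=0x91, sp=0xcb
epilogue: pop r3=0x9c, sp=0xcc
r3 is callee-saved → restored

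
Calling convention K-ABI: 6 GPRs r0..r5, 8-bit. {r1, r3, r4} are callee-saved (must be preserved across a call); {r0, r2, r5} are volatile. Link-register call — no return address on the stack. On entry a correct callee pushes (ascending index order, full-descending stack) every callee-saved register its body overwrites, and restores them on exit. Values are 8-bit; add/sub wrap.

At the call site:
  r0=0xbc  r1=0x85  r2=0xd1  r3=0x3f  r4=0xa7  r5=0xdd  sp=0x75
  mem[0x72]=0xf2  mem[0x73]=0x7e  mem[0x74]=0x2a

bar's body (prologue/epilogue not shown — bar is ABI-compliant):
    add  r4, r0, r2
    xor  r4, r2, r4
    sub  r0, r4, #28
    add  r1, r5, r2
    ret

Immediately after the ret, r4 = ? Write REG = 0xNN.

prologue: push r1 → mem[0x74]=0x85, sp=0x74
prologue: push r4 → mem[0x73]=0xa7, sp=0x73
body[0] add  r4, r0, r2 → r4=0x8d
body[1] xor  r4, r2, r4 → r4=0x5c
body[2] sub  r0, r4, #28 → r0=0x40
body[3] add  r1, r5, r2 → r1=0xae
epilogue: pop r4=0xa7, sp=0x74
epilogue: pop r1=0x85, sp=0x75
r4 is callee-saved → restored

REG = 0xa7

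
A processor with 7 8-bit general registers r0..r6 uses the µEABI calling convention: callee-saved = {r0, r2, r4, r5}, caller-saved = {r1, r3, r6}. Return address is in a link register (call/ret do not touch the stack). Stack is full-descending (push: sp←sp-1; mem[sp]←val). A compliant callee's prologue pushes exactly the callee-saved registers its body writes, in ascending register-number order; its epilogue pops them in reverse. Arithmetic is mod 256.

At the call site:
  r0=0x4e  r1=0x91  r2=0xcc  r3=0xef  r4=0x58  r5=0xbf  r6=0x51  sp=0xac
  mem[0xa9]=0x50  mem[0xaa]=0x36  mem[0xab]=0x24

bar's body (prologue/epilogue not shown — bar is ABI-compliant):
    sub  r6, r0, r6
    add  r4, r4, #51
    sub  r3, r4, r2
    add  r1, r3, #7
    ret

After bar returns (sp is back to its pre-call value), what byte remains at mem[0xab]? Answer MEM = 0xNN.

MEM = 0x58

prologue: push r4 → mem[0xab]=0x58, sp=0xab
body[0] sub  r6, r0, r6 → r6=0xfd
body[1] add  r4, r4, #51 → r4=0x8b
body[2] sub  r3, r4, r2 → r3=0xbf
body[3] add  r1, r3, #7 → r1=0xc6
epilogue: pop r4=0x58, sp=0xac
prologue pushed ['r4'] at ['0xab']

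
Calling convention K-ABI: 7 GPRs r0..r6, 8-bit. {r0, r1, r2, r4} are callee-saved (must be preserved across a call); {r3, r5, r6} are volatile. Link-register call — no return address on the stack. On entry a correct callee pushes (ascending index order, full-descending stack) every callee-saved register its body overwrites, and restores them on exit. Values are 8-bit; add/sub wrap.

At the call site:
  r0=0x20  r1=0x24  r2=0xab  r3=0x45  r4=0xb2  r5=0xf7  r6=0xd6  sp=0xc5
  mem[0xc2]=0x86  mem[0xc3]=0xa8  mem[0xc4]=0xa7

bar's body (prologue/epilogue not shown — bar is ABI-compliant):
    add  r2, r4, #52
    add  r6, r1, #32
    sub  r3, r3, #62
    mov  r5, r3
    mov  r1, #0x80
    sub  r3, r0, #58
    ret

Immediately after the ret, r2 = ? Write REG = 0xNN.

prologue: push r1 → mem[0xc4]=0x24, sp=0xc4
prologue: push r2 → mem[0xc3]=0xab, sp=0xc3
body[0] add  r2, r4, #52 → r2=0xe6
body[1] add  r6, r1, #32 → r6=0x44
body[2] sub  r3, r3, #62 → r3=0x07
body[3] mov  r5, r3 → r5=0x07
body[4] mov  r1, #0x80 → r1=0x80
body[5] sub  r3, r0, #58 → r3=0xe6
epilogue: pop r2=0xab, sp=0xc4
epilogue: pop r1=0x24, sp=0xc5
r2 is callee-saved → restored

REG = 0xab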